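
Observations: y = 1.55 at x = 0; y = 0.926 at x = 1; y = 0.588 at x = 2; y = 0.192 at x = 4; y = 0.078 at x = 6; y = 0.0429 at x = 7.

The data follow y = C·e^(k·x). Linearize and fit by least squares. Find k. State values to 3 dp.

k = -0.509

With ln yᵢ as the transformed response and xᵢ as the regressor:
Σx = 20.0000, Σ(x)² = 106.0000, Σln y = -7.5198, Σx·ln y = -45.0884.
Equations: 106.0000·k + 20.0000·ln C = -45.0884;  20.0000·k + 6·ln C = -7.5198.
Solving (det = 236.0000): k = -0.50904, ln C = 0.44350.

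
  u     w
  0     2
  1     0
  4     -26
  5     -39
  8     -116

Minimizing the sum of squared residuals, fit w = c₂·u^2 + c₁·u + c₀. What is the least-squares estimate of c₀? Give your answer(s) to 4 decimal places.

Normal-equation sums: Σu^2·u^2 = 4978, Σu^2·u = 702, Σu^2 = 106, Σu·u = 106, Σu = 18, Σ1 = 5.
And Σu^2·w = -8815, Σu·w = -1227, Σw = -179.
Row-reducing yields c₂ = -25209/12316, c₁ = 21885/12316, c₀ = 3683/3079.

c₀ = 1.1962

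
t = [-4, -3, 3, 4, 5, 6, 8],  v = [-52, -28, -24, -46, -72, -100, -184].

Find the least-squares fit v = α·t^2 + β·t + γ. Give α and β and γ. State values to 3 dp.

α = -2.961, β = 0.784, γ = -0.381

Forming MᵀM = [[6691, 853, 175]; [853, 175, 19]; [175, 19, 7]] and Mᵀv = [-19212, -2396, -506]ᵀ gives MᵀM·[α, β, γ]ᵀ = Mᵀv.
Inverting the 3×3 Gram matrix, [α, β, γ]ᵀ = [-27443/9267, 21809/27801, -10586/27801]ᵀ.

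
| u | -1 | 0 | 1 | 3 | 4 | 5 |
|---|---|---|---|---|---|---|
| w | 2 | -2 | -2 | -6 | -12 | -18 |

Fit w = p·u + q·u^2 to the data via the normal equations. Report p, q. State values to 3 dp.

From the data, Σu·u = 52, Σu·u^2 = 216, Σu^2·u^2 = 964.
And Σu·w = -160, Σu^2·w = -696.
Eliminating q: 964·(row 1) − 216·(row 2) gives 3472·p = 964·(-160) − 216·(-696) = -3904, so p = -244/217.
Then q = ((-696) − 216·(-244/217))/964 = -102/217.

p = -1.124, q = -0.470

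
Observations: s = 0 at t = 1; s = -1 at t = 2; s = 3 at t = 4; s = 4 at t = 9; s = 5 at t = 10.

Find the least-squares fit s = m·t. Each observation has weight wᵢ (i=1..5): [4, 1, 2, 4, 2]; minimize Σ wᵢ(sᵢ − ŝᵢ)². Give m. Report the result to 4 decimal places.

From the data, Σwᵢ·t·t = 564.
Right-hand side: Σwᵢ·t·s = 266.
Normal equations: [[564]]·[m]ᵀ = [266]ᵀ.
Hence m = 266 / 564 ≈ 0.471631.

m = 0.4716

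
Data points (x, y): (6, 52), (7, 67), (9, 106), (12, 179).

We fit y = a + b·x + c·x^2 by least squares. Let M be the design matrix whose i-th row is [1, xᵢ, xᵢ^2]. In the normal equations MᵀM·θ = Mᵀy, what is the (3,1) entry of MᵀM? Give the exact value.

310

Row 3 ↔ basis x^2, column 1 ↔ basis 1, so (MᵀM)_{3,1} = Σᵢ x^2 = (36)·(1) + (49)·(1) + (81)·(1) + (144)·(1) = 310.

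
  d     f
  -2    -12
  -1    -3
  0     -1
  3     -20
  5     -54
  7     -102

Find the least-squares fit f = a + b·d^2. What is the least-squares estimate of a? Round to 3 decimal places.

Sums needed: Σ1 = 6, Σd^2 = 88, Σd^2·d^2 = 3124.
Right-hand side: Σf = -192, Σd^2·f = -6579.
So XᵀX·[a, b]ᵀ = Xᵀf: [[6, 88]; [88, 3124]]·[a, b]ᵀ = [-192, -6579]ᵀ.
Eliminating b: 3124·(row 1) − 88·(row 2) gives 11000·a = 3124·(-192) − 88·(-6579) = -20856, so a = -237/125.
Then b = ((-6579) − 88·(-237/125))/3124 = -11289/5500.

a = -1.896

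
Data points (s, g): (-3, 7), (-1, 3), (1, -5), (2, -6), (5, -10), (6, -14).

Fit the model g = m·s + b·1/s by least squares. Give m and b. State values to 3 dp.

m = -2.147, b = -1.970

Setting ∂/∂m … = 0 gives: 76·m + 6·b = -175;  6·m + (1093/450)·b = -53/3.
Eliminating b: (1093/450)·(row 1) − 6·(row 2) gives (33434/225)·m = (1093/450)·(-175) − 6·(-53/3) = -5743/18, so m = -143575/66868.
Then b = ((-53/3) − 6·(-143575/66868))/(1093/450) = -32925/16717.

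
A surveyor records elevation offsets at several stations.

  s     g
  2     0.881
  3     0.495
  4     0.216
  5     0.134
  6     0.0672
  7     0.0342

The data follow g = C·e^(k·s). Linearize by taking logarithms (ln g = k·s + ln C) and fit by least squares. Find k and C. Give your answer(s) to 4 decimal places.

Linearized form: ln g = k·s + ln C. From the 6 transformed points,
AᵀA = [[139.0000, 27.0000]; [27.0000, 6]], rhs = [-58.3717, -10.4479]ᵀ  (here Σs = 27.0000, Σ(s)² = 139.0000, Σln g = -10.4479, Σs·ln g = -58.3717).
Solving (det = 105.0000): k = -0.64892, ln C = 1.17883, so C = exp(1.17883) = 3.25057.

k = -0.6489, C = 3.2506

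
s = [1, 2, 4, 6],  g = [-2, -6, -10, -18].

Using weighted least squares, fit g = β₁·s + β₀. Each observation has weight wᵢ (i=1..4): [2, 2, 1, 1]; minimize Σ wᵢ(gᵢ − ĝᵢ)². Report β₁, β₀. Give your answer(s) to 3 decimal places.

β₁ = -3.034, β₀ = 0.759

Normal-equation sums: Σwᵢ·s·s = 62, Σwᵢ·s = 16, Σwᵢ·1 = 6.
And Σwᵢ·s·g = -176, Σwᵢ·g = -44.
Normal equations: [[62, 16]; [16, 6]]·[β₁, β₀]ᵀ = [-176, -44]ᵀ.
det = 62·6 − 16² = 116.
β₁ = ((-176)·6 − 16·(-44))/116 = -88/29; β₀ = (62·(-44) − 16·(-176))/116 = 22/29.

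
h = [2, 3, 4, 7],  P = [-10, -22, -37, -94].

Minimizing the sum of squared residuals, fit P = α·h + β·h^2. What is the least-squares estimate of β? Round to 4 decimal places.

β = -1.5294

With design matrix X, XᵀX = [[78, 442]; [442, 2754]] and XᵀP = [-892, -5436]ᵀ.
Determinant 78·2754 − 442² = 19448.
α = ((-892)·2754 − 442·(-5436))/19448 = -36/13; β = (78·(-5436) − 442·(-892))/19448 = -26/17.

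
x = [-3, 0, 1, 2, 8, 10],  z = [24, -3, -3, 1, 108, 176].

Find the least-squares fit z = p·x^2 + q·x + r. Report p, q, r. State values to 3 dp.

p = 2.044, q = -2.585, r = -2.393

Normal-equation sums: Σx^2·x^2 = 14194, Σx^2·x = 1494, Σx^2 = 178, Σx·x = 178, Σx = 18, Σ1 = 6.
Moment sums: Σx^2·z = 24729, Σx·z = 2551, Σz = 303.
Row-reducing yields p = 14079/6887, q = -35603/13774, r = -16479/6887.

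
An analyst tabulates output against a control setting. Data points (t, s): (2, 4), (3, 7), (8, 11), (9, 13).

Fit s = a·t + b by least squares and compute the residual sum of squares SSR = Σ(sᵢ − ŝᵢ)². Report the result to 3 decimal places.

Setting ∂/∂a … = 0 gives: 158·a + 22·b = 234;  22·a + 4·b = 35.
Determinant 158·4 − 22² = 148.
a = (234·4 − 22·35)/148 = 83/74; b = (158·35 − 22·234)/148 = 191/74.
Residuals: -61/74, 39/37, -41/74, 12/37; SSR = 163/74.

SSR = 2.203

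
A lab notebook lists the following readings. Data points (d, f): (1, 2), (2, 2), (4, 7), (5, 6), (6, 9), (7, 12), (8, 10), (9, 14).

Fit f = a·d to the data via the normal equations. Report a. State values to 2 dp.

a = 1.48

Entries of XᵀX: Σd·d = 276.
Moment sums: Σd·f = 408.
Normal equations: [[276]]·[a]ᵀ = [408]ᵀ.
Hence a = 408 / 276 ≈ 1.47826.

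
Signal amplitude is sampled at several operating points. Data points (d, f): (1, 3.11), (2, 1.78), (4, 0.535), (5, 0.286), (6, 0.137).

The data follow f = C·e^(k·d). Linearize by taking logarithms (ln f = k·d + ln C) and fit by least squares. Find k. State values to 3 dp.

k = -0.619

Linearized form: ln f = k·d + ln C. From the 5 transformed points,
Over the data: Σd = 18.0000, Σ(d)² = 82.0000, Σln f = -2.1538, Σd·ln f = -18.3996.
Normal system: [[82.0000, 18.0000]; [18.0000, 5]]·[k, ln C]ᵀ = [-18.3996, -2.1538]ᵀ.
Solving (det = 86.0000): k = -0.61895, ln C = 1.79746.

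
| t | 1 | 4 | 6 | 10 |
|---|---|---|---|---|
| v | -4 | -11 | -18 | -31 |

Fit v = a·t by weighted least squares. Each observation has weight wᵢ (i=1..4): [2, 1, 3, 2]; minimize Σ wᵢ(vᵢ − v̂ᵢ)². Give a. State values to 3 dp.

With design matrix X, XᵀWX = [[326]] and XᵀWv = [-996]ᵀ.
Hence a = -996 / 326 ≈ -3.05521.

a = -3.055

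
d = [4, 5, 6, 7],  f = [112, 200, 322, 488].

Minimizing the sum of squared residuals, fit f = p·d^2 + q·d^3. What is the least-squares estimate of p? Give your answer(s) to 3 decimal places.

p = 3.049

Sums needed: Σd^2·d^2 = 4578, Σd^2·d^3 = 28732, Σd^3·d^3 = 184026.
For Xᵀf: Σd^2·f = 42296, Σd^3·f = 269104.
det = 4578·184026 − 28732² = 16943204.
p = (42296·184026 − 28732·269104)/16943204 = 12916892/4235801; q = (4578·269104 − 28732·42296)/16943204 = 4177360/4235801.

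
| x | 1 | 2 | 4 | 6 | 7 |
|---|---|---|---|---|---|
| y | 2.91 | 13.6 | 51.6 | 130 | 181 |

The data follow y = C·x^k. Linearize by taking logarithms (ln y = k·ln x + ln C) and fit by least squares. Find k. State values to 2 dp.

Let Y = ln y. Fitting Y = k·ln x + ln C by least squares:
Σln x = 5.8171, Σ(ln x)² = 9.3992, Σln y = 17.6878, Σln x·ln y = 26.1133.
Equations: 9.3992·k + 5.8171·ln C = 26.1133;  5.8171·k + 5·ln C = 17.6878.
Slope k = (n·Σln x·ln y − Σln x·Σln y)/(n·Σ(ln x)² − (Σln x)²) = (5·26.1133 − 5.8171·17.6878)/13.1574 = 2.10336; ln C = (Σln y − k·Σln x)/n = 1.09046.

k = 2.10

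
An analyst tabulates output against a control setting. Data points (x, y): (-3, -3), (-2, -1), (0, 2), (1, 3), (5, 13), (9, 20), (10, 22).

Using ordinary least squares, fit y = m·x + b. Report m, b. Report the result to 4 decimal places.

m = 1.9588, b = 2.4035

Normal-equation sums: Σx·x = 220, Σx = 20, Σ1 = 7.
Right-hand side: Σx·y = 479, Σy = 56.
Determinant 220·7 − 20² = 1140.
m = (479·7 − 20·56)/1140 = 2233/1140; b = (220·56 − 20·479)/1140 = 137/57.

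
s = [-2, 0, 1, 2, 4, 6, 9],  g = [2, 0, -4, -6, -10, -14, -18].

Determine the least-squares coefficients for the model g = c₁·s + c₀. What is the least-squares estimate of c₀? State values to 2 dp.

c₀ = -1.65

The normal system AᵀA·[c₁, c₀]ᵀ = Aᵀg is [[142, 20]; [20, 7]]·[c₁, c₀]ᵀ = [-306, -50]ᵀ.
Eliminating c₀: 7·(row 1) − 20·(row 2) gives 594·c₁ = 7·(-306) − 20·(-50) = -1142, so c₁ = -571/297.
Then c₀ = ((-50) − 20·(-571/297))/7 = -490/297.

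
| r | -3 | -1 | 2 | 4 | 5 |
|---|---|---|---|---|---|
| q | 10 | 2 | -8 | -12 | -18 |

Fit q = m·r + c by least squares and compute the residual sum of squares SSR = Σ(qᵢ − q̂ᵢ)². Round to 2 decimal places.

Sums needed: Σr·r = 55, Σr = 7, Σ1 = 5.
For Aᵀq: Σr·q = -186, Σq = -26.
det = 55·5 − 7² = 226.
m = ((-186)·5 − 7·(-26))/226 = -374/113; c = (55·(-26) − 7·(-186))/226 = -64/113.
Residuals: 72/113, -84/113, -92/113, 204/113, -100/113; SSR = 640/113.

SSR = 5.66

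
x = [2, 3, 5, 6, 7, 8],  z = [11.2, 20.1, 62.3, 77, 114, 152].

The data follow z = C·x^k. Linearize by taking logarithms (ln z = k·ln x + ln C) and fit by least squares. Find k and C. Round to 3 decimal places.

k = 1.900, C = 2.781

Taking logs, ln z = k·ln x + ln C, so regress ln z on ln x.
Σln x = 9.2183, Σ(ln x)² = 15.5987, Σln z = 23.6525, Σln x·ln z = 39.0675.
Normal system: [[15.5987, 9.2183]; [9.2183, 6]]·[k, ln C]ᵀ = [39.0675, 23.6525]ᵀ.
Solving (det = 8.6152): k = 1.90002, ln C = 1.02292, so C = exp(1.02292) = 2.78131.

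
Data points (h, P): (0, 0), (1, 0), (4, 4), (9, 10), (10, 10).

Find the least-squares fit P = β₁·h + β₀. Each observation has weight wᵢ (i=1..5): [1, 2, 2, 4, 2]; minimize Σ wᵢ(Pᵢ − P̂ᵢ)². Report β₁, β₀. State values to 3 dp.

β₁ = 1.136, β₀ = -0.633

From the data, Σwᵢ·h·h = 558, Σwᵢ·h = 66, Σwᵢ·1 = 11.
Right-hand side: Σwᵢ·h·P = 592, Σwᵢ·P = 68.
XᵀWX·[β₁, β₀]ᵀ = XᵀWP becomes [[558, 66]; [66, 11]]·[β₁, β₀]ᵀ = [592, 68]ᵀ.
Δ = 558·11 − 66² = 1782.
β₁ = (592·11 − 66·68)/1782 = 92/81; β₀ = (558·68 − 66·592)/1782 = -188/297.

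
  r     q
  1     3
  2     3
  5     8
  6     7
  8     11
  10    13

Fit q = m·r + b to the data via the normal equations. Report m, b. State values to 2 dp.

m = 1.16, b = 1.30

Normal-equation sums: Σr·r = 230, Σr = 32, Σ1 = 6.
And Σr·q = 309, Σq = 45.
MᵀM·[m, b]ᵀ = Mᵀq becomes [[230, 32]; [32, 6]]·[m, b]ᵀ = [309, 45]ᵀ.
Eliminating b: 6·(row 1) − 32·(row 2) gives 356·m = 6·309 − 32·45 = 414, so m = 207/178.
Then b = (45 − 32·(207/178))/6 = 231/178.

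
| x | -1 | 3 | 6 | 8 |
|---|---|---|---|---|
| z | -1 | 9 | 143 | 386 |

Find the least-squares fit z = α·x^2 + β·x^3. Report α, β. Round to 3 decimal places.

α = -2.122, β = 1.019

Normal-equation sums: Σx^2·x^2 = 5474, Σx^2·x^3 = 40786, Σx^3·x^3 = 309530.
For Aᵀz: Σx^2·z = 29932, Σx^3·z = 228764.
Normal equations: [[5474, 40786]; [40786, 309530]]·[α, β]ᵀ = [29932, 228764]ᵀ.
Determinant 5474·309530 − 40786² = 30869424.
α = (29932·309530 − 40786·228764)/30869424 = -454976/214371; β = (5474·228764 − 40786·29932)/30869424 = 218386/214371.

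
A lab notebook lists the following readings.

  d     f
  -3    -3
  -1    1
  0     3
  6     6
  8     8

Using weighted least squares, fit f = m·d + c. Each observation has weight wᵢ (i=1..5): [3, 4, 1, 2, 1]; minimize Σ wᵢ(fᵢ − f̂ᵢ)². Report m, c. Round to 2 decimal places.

m = 0.91, c = 1.06

MᵀWM·[m, c]ᵀ = MᵀWf reads: 167·m + 7·c = 159;  7·m + 11·c = 18.
Eliminating c: 11·(row 1) − 7·(row 2) gives 1788·m = 11·159 − 7·18 = 1623, so m = 541/596.
Then c = (18 − 7·(541/596))/11 = 631/596.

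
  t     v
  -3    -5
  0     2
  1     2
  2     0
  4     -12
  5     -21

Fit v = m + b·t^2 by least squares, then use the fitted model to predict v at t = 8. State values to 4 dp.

Sums needed: Σ1 = 6, Σt^2 = 55, Σt^2·t^2 = 979.
Right-hand side: Σv = -34, Σt^2·v = -760.
So XᵀX·[m, b]ᵀ = Xᵀv: [[6, 55]; [55, 979]]·[m, b]ᵀ = [-34, -760]ᵀ.
det = 6·979 − 55² = 2849.
m = ((-34)·979 − 55·(-760))/2849 = 774/259; b = (6·(-760) − 55·(-34))/2849 = -2690/2849.
At t = 8: v̂ = (774/259)·(1) + (-2690/2849)·(64) = -23378/407.

v̂ = -57.4398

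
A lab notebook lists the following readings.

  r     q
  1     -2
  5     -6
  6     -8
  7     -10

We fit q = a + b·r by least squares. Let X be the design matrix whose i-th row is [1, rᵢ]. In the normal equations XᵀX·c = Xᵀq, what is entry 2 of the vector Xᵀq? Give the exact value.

-150

Entry 2 ↔ basis r, so (Xᵀq)_{2} = Σᵢ (r)·qᵢ = (1)·(-2) + (5)·(-6) + (6)·(-8) + (7)·(-10) = -150.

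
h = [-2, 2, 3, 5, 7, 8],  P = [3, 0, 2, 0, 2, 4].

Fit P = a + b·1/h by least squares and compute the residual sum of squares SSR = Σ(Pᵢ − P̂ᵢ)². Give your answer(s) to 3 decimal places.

Entries of MᵀM: Σ1 = 6, Σ1/h = 673/840, Σ1/h·1/h = 484849/705600.
Moment sums: ΣP = 11, Σ1/h·P = -1/21.
So MᵀM·[a, b]ᵀ = MᵀP: [[6, 673/840]; [673/840, 484849/705600]]·[a, b]ᵀ = [11, -1/21]ᵀ.
det = 6·(484849/705600) − (673/840)² = 491233/141120.
a = (11·(484849/705600) − (673/840)·(-1/21))/(491233/141120) = 5360259/2456165; b = (6·(-1/21) − (673/840)·11)/(491233/141120) = -1284024/491233.
Residuals: -1201824/2456165, -2150199/2456165, 1692111/2456165, -815247/491233, 469231/2456165, 5266916/2456165; SSR = 21784876/2456165.

SSR = 8.869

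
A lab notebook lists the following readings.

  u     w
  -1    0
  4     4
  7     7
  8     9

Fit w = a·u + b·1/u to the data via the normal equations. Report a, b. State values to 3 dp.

a = 1.088, b = -1.118

With design matrix X, XᵀX = [[130, 4]; [4, 3445/3136]] and Xᵀw = [137, 25/8]ᵀ.
Δ = 130·(3445/3136) − 4² = 198837/1568.
a = (137·(3445/3136) − 4·(25/8))/(198837/1568) = 48085/44186; b = (130·(25/8) − 4·137)/(198837/1568) = -24696/22093.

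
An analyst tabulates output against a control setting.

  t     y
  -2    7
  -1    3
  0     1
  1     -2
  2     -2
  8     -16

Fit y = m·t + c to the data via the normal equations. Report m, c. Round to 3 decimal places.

m = -2.195, c = 1.426

The normal equations are: 74·m + 8·c = -151;  8·m + 6·c = -9.
(Σt·t = 74, Σt = 8, Σ1 = 6, Σt·y = -151, Σy = -9.)
Determinant 74·6 − 8² = 380.
m = ((-151)·6 − 8·(-9))/380 = -417/190; c = (74·(-9) − 8·(-151))/380 = 271/190.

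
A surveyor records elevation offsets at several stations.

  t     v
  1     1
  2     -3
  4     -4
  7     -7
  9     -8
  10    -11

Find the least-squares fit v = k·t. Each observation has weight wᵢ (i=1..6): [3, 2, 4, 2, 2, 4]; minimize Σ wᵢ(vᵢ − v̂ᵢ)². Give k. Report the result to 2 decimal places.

The normal system XᵀWX·[k]ᵀ = XᵀWv is [[735]]·[k]ᵀ = [-755]ᵀ.
Hence k = -755 / 735 ≈ -1.02721.

k = -1.03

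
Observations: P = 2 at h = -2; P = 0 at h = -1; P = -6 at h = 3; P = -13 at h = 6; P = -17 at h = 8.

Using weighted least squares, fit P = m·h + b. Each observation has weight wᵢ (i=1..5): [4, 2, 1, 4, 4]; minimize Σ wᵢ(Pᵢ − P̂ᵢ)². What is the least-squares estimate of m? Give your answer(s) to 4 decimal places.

XᵀWX·[m, b]ᵀ = XᵀWP reads: 427·m + 49·b = -890;  49·m + 15·b = -118.
Δ = 427·15 − 49² = 4004.
m = ((-890)·15 − 49·(-118))/4004 = -172/91; b = (427·(-118) − 49·(-890))/4004 = -22/13.

m = -1.8901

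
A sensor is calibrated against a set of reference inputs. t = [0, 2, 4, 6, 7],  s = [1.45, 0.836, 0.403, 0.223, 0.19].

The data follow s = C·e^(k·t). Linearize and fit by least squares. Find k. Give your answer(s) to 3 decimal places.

k = -0.301

With ln sᵢ as the transformed response and tᵢ as the regressor:
Σt = 19.0000, Σ(t)² = 105.0000, Σln s = -3.8777, Σt·ln s = -24.6221.
Equations: 105.0000·k + 19.0000·ln C = -24.6221;  19.0000·k + 5·ln C = -3.8777.
Solving (det = 164.0000): k = -0.30143, ln C = 0.36989.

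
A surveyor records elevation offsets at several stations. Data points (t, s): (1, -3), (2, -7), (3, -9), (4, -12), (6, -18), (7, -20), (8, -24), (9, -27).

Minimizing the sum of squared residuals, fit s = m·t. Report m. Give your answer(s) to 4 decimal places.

m = -2.9808

Forming XᵀX = [[260]] and Xᵀs = [-775]ᵀ gives XᵀX·[m]ᵀ = Xᵀs.
m = (-775)/260 = -2.98077.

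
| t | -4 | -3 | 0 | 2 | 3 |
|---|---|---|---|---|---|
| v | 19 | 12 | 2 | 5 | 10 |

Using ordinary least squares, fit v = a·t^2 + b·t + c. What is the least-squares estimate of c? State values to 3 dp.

Normal-equation sums: Σt^2·t^2 = 434, Σt^2·t = -56, Σt^2 = 38, Σt·t = 38, Σt = -2, Σ1 = 5.
Moment sums: Σt^2·v = 522, Σt·v = -72, Σv = 48.
So XᵀX·[a, b, c]ᵀ = Xᵀv: [[434, -56, 38]; [-56, 38, -2]; [38, -2, 5]]·[a, b, c]ᵀ = [522, -72, 48]ᵀ.
Row-reducing yields a = 171/173, b = -58/173, c = 338/173.

c = 1.954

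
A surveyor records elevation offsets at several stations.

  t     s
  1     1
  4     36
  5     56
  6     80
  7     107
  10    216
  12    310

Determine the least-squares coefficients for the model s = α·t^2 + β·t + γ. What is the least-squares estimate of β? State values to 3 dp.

From the data, Σt^2·t^2 = 35315, Σt^2·t = 3477, Σt^2 = 371, Σt·t = 371, Σt = 45, Σ1 = 7.
Moment sums: Σt^2·s = 76340, Σt·s = 7534, Σs = 806.
MᵀM·[α, β, γ]ᵀ = Mᵀs becomes [[35315, 3477, 371]; [3477, 371, 45]; [371, 45, 7]]·[α, β, γ]ᵀ = [76340, 7534, 806]ᵀ.
Solving the 3×3 system (Gaussian elimination) gives α = 12007/5824, β = 1031/832, γ = -6087/2912.

β = 1.239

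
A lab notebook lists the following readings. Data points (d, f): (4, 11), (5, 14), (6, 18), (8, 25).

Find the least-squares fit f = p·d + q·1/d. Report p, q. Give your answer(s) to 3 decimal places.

p = 3.252, q = -9.147

Normal-equation sums: Σd·d = 141, Σd·1/d = 4, Σ1/d·1/d = 2101/14400.
Right-hand side: Σd·f = 422, Σ1/d·f = 467/40.
MᵀM·[p, q]ᵀ = Mᵀf becomes [[141, 4]; [4, 2101/14400]]·[p, q]ᵀ = [422, 467/40]ᵀ.
Eliminating q: (2101/14400)·(row 1) − 4·(row 2) gives (21947/4800)·p = (2101/14400)·422 − 4·(467/40) = 107071/7200, so p = 214142/65841.
Then q = ((467/40) − 4·(214142/65841))/(2101/14400) = -200760/21947.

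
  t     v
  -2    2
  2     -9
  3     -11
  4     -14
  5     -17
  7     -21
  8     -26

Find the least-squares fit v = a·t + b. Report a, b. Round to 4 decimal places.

a = -2.7030, b = -3.2885

Sums needed: Σt·t = 171, Σt = 27, Σ1 = 7.
And Σt·v = -551, Σv = -96.
MᵀM·[a, b]ᵀ = Mᵀv becomes [[171, 27]; [27, 7]]·[a, b]ᵀ = [-551, -96]ᵀ.
Eliminating b: 7·(row 1) − 27·(row 2) gives 468·a = 7·(-551) − 27·(-96) = -1265, so a = -1265/468.
Then b = ((-96) − 27·(-1265/468))/7 = -171/52.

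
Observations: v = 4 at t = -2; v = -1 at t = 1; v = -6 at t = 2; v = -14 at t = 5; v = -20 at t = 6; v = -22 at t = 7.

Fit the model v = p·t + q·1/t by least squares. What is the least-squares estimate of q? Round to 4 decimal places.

Normal-equation sums: Σt·t = 119, Σt·1/t = 6, Σ1/t·1/t = 70039/44100.
And Σt·v = -365, Σ1/t·v = -1604/105.
Determinant 119·(70039/44100) − 6² = 963863/6300.
p = ((-365)·(70039/44100) − 6·(-1604/105))/(963863/6300) = -21522155/6747041; q = (119·(-1604/105) − 6·(-365))/(963863/6300) = 2344440/963863.

q = 2.4323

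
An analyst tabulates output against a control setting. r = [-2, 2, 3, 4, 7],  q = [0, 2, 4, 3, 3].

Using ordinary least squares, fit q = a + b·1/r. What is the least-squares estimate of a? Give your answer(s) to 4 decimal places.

Compute the Gram sums: Σ1 = 5, Σ1/r = 61/84, Σ1/r·1/r = 4897/7056.
Right-hand side: Σq = 12, Σ1/r·q = 295/84.
Normal equations: [[5, 61/84]; [61/84, 4897/7056]]·[a, b]ᵀ = [12, 295/84]ᵀ.
Eliminating b: (4897/7056)·(row 1) − (61/84)·(row 2) gives (5191/1764)·a = (4897/7056)·12 − (61/84)·(295/84) = 40769/7056, so a = 40769/20764.
Then b = ((295/84) − (61/84)·(40769/20764))/(4897/7056) = 15603/5191.

a = 1.9634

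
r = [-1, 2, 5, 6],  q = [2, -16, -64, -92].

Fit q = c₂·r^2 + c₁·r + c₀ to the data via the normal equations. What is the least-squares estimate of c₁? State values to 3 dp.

Forming MᵀM = [[1938, 348, 66]; [348, 66, 12]; [66, 12, 4]] and Mᵀq = [-4974, -906, -170]ᵀ gives MᵀM·[c₂, c₁, c₀]ᵀ = Mᵀq.
Inverting the 3×3 Gram matrix, [c₂, c₁, c₀]ᵀ = [-21/11, -201/55, -2/55]ᵀ.

c₁ = -3.655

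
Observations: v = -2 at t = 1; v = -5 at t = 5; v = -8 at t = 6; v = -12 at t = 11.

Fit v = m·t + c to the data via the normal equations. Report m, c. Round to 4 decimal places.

m = -1.0197, c = -0.8867

Entries of XᵀX: Σt·t = 183, Σt = 23, Σ1 = 4.
Moment sums: Σt·v = -207, Σv = -27.
XᵀX·[m, c]ᵀ = Xᵀv becomes [[183, 23]; [23, 4]]·[m, c]ᵀ = [-207, -27]ᵀ.
Determinant 183·4 − 23² = 203.
m = ((-207)·4 − 23·(-27))/203 = -207/203; c = (183·(-27) − 23·(-207))/203 = -180/203.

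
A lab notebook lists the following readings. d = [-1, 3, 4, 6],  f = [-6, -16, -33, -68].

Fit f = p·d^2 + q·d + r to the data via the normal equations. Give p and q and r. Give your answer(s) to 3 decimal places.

p = -1.984, q = 0.965, r = -2.892

The normal equations are: 1634·p + 306·q + 62·r = -3126;  306·p + 62·q + 12·r = -582;  62·p + 12·q + 4·r = -123.
Inverting the 3×3 Gram matrix, [p, q, r]ᵀ = [-6147/3098, 2991/3098, -4479/1549]ᵀ.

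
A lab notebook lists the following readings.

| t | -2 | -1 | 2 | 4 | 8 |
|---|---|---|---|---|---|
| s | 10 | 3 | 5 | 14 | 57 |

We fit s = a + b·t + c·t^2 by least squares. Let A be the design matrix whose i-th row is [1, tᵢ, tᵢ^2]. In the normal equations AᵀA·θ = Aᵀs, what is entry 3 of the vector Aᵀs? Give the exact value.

Entry 3 ↔ basis t^2, so (Aᵀs)_{3} = Σᵢ (t^2)·sᵢ = (4)·(10) + (1)·(3) + (4)·(5) + (16)·(14) + (64)·(57) = 3935.

3935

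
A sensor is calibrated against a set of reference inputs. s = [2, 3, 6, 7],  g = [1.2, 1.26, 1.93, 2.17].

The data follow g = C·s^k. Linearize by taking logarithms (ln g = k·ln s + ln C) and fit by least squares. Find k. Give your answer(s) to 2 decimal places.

k = 0.49

Taking logs, ln g = k·ln s + ln C, so regress ln g on ln s.
Σln s = 5.5294, Σ(ln s)² = 8.6844, Σln g = 1.8457, Σln s·ln g = 3.0659.
Normal system: [[8.6844, 5.5294]; [5.5294, 4]]·[k, ln C]ᵀ = [3.0659, 1.8457]ᵀ.
Slope k = (n·Σln s·ln g − Σln s·Σln g)/(n·Σ(ln s)² − (Σln s)²) = (4·3.0659 − 5.5294·1.8457)/4.1629 = 0.49442; ln C = (Σln g − k·Σln s)/n = -0.22205.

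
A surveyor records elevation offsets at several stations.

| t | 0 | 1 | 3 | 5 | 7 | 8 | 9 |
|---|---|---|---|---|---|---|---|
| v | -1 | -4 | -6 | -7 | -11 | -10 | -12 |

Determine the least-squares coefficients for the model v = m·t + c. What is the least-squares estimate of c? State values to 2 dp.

Entries of XᵀX: Σt·t = 229, Σt = 33, Σ1 = 7.
Moment sums: Σt·v = -322, Σv = -51.
So XᵀX·[m, c]ᵀ = Xᵀv: [[229, 33]; [33, 7]]·[m, c]ᵀ = [-322, -51]ᵀ.
det = 229·7 − 33² = 514.
m = ((-322)·7 − 33·(-51))/514 = -571/514; c = (229·(-51) − 33·(-322))/514 = -1053/514.

c = -2.05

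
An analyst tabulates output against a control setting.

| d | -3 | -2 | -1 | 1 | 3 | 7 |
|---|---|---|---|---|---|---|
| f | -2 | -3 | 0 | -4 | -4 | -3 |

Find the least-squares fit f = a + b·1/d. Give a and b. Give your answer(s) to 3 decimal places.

Normal-equation sums: Σ1 = 6, Σ1/d = -5/14, Σ1/d·1/d = 4397/1764.
Moment sums: Σf = -16, Σ1/d·f = -151/42.
So MᵀM·[a, b]ᵀ = Mᵀf: [[6, -5/14]; [-5/14, 4397/1764]]·[a, b]ᵀ = [-16, -151/42]ᵀ.
Eliminating b: (4397/1764)·(row 1) − (-5/14)·(row 2) gives (8719/588)·a = (4397/1764)·(-16) − (-5/14)·(-151/42) = -72617/1764, so a = -72617/26157.
Then b = ((-151/42) − (-5/14)·(-72617/26157))/(4397/1764) = -16044/8719.

a = -2.776, b = -1.840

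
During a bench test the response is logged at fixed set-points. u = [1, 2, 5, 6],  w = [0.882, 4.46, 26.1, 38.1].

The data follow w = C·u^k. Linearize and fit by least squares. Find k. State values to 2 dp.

Let Y = ln w. Fitting Y = k·ln u + ln C by least squares:
Σln u = 4.0943, Σ(ln u)² = 6.2811, Σln w = 8.2717, Σln u·ln w = 12.8086.
Equations: 6.2811·k + 4.0943·ln C = 12.8086;  4.0943·k + 4·ln C = 8.2717.
Solving (det = 8.3609): k = 2.07718, ln C = -0.05824.

k = 2.08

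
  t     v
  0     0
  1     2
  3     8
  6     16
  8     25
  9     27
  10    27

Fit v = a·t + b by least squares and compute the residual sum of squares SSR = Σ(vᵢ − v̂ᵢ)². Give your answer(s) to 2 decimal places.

With design matrix X, XᵀX = [[291, 37]; [37, 7]] and Xᵀv = [835, 105]ᵀ.
Eliminating b: 7·(row 1) − 37·(row 2) gives 668·a = 7·835 − 37·105 = 1960, so a = 490/167.
Then b = (105 − 37·(490/167))/7 = -85/167.
Residuals: 85/167, -71/167, -49/167, -183/167, 340/167, 184/167, -306/167; SSR = 1744/167.

SSR = 10.44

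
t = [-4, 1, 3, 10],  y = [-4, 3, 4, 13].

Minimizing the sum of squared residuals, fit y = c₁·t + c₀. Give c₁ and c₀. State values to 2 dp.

c₁ = 1.20, c₀ = 1.00

Forming MᵀM = [[126, 10]; [10, 4]] and Mᵀy = [161, 16]ᵀ gives MᵀM·[c₁, c₀]ᵀ = Mᵀy.
Determinant 126·4 − 10² = 404.
c₁ = (161·4 − 10·16)/404 = 121/101; c₀ = (126·16 − 10·161)/404 = 203/202.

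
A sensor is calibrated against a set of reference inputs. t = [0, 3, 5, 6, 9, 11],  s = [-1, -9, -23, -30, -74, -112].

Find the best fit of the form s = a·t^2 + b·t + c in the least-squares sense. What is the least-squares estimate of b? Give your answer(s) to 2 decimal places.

XᵀX·[a, b, c]ᵀ = Xᵀs reads: 23204·a + 2428·b + 272·c = -21282;  2428·a + 272·b + 34·c = -2220;  272·a + 34·b + 6·c = -249.
(Σt^2·t^2 = 23204, Σt^2·t = 2428, Σt^2 = 272, Σt·t = 272, Σt = 34, Σ1 = 6, Σt^2·s = -21282, Σt·s = -2220, Σs = -249.)
Inverting the 3×3 Gram matrix, [a, b, c]ᵀ = [-1349/1365, 463/546, -684/455]ᵀ.

b = 0.85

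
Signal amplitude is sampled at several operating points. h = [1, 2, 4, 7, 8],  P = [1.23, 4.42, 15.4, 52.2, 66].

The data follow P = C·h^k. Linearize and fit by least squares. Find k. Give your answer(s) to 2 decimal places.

k = 1.92

Let Y = ln P. Fitting Y = k·ln h + ln C by least squares:
Σln h = 6.1048, Σ(ln h)² = 10.5129, Σln P = 12.5723, Σln h·ln P = 21.2291.
Normal system: [[10.5129, 6.1048]; [6.1048, 5]]·[k, ln C]ᵀ = [21.2291, 12.5723]ᵀ.
Slope k = (n·Σln h·ln P − Σln h·Σln P)/(n·Σ(ln h)² − (Σln h)²) = (5·21.2291 − 6.1048·12.5723)/15.2960 = 1.92171; ln C = (Σln P − k·Σln h)/n = 0.16812.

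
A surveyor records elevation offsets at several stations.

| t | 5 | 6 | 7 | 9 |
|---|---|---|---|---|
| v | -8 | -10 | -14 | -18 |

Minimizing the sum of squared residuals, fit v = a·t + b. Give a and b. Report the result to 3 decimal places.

a = -2.571, b = 4.857

Setting ∂/∂a … = 0 gives: 191·a + 27·b = -360;  27·a + 4·b = -50.
Eliminating b: 4·(row 1) − 27·(row 2) gives 35·a = 4·(-360) − 27·(-50) = -90, so a = -18/7.
Then b = ((-50) − 27·(-18/7))/4 = 34/7.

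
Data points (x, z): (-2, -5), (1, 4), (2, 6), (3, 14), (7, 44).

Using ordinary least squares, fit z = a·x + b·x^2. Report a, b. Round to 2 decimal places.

Normal-equation sums: Σx·x = 67, Σx·x^2 = 371, Σx^2·x^2 = 2515.
For Aᵀz: Σx·z = 376, Σx^2·z = 2290.
Eliminating b: 2515·(row 1) − 371·(row 2) gives 30864·a = 2515·376 − 371·2290 = 96050, so a = 48025/15432.
Then b = (2290 − 371·(48025/15432))/2515 = 6967/15432.

a = 3.11, b = 0.45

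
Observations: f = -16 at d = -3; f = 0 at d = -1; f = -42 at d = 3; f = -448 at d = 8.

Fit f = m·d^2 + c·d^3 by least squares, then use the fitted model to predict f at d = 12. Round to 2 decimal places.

f̂ = -1281.92

Sums needed: Σd^2·d^2 = 4259, Σd^2·d^3 = 32767, Σd^3·d^3 = 263603.
For Xᵀf: Σd^2·f = -29194, Σd^3·f = -230078.
Determinant 4259·263603 − 32767² = 49008888.
m = ((-29194)·263603 − 32767·(-230078))/49008888 = -9123/2854; c = (4259·(-230078) − 32767·(-29194))/49008888 = -1357/2854.
At d = 12: f̂ = (-9123/2854)·(144) + (-1357/2854)·(1728) = -1829304/1427.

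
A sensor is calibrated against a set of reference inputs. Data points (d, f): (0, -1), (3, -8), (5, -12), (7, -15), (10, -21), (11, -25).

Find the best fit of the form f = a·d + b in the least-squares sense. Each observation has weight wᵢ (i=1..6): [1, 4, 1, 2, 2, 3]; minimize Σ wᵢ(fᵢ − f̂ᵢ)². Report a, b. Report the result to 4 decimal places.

MᵀWM·[a, b]ᵀ = MᵀWf reads: 722·a + 84·b = -1611;  84·a + 13·b = -192.
(Σwᵢ·d·d = 722, Σwᵢ·d = 84, Σwᵢ·1 = 13, Σwᵢ·d·f = -1611, Σwᵢ·f = -192.)
Determinant 722·13 − 84² = 2330.
a = ((-1611)·13 − 84·(-192))/2330 = -963/466; b = (722·(-192) − 84·(-1611))/2330 = -330/233.

a = -2.0665, b = -1.4163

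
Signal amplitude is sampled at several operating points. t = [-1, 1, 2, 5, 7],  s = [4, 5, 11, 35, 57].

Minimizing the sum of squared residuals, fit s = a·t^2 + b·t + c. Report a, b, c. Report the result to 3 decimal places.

Normal-equation sums: Σt^2·t^2 = 3044, Σt^2·t = 476, Σt^2 = 80, Σt·t = 80, Σt = 14, Σ1 = 5.
For Aᵀs: Σt^2·s = 3721, Σt·s = 597, Σs = 112.
AᵀA·[a, b, c]ᵀ = Aᵀs becomes [[3044, 476, 80]; [476, 80, 14]; [80, 14, 5]]·[a, b, c]ᵀ = [3721, 597, 112]ᵀ.
Row-reducing yields a = 253/294, b = 137/84, c = 1195/294.

a = 0.861, b = 1.631, c = 4.065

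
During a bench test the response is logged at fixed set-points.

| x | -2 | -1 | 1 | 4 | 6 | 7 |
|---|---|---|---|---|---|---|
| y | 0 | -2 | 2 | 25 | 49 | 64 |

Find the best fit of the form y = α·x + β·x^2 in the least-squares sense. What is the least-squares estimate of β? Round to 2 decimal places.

Normal-equation sums: Σx·x = 107, Σx·x^2 = 615, Σx^2·x^2 = 3971.
Moment sums: Σx·y = 846, Σx^2·y = 5300.
Determinant 107·3971 − 615² = 46672.
α = (846·3971 − 615·5300)/46672 = 49983/23336; β = (107·5300 − 615·846)/46672 = 23405/23336.

β = 1.00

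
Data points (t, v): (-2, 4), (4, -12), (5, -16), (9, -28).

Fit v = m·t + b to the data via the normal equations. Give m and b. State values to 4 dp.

m = -2.9032, b = -1.3871

Entries of XᵀX: Σt·t = 126, Σt = 16, Σ1 = 4.
And Σt·v = -388, Σv = -52.
Normal equations: [[126, 16]; [16, 4]]·[m, b]ᵀ = [-388, -52]ᵀ.
Eliminating b: 4·(row 1) − 16·(row 2) gives 248·m = 4·(-388) − 16·(-52) = -720, so m = -90/31.
Then b = ((-52) − 16·(-90/31))/4 = -43/31.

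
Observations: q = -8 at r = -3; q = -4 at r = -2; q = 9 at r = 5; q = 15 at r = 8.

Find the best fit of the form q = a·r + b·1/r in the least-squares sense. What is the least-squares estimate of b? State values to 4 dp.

Sums needed: Σr·r = 102, Σr·1/r = 4, Σ1/r·1/r = 6001/14400.
Right-hand side: Σr·q = 197, Σ1/r·q = 1001/120.
Normal equations: [[102, 4]; [4, 6001/14400]]·[a, b]ᵀ = [197, 1001/120]ᵀ.
Determinant 102·(6001/14400) − 4² = 63617/2400.
a = (197·(6001/14400) − 4·(1001/120))/(63617/2400) = 701717/381702; b = (102·(1001/120) − 4·197)/(63617/2400) = 150840/63617.

b = 2.3711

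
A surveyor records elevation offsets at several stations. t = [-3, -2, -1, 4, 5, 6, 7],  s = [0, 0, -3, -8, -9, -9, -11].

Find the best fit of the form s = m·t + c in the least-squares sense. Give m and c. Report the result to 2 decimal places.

m = -1.10, c = -3.20

The normal equations are: 140·m + 16·c = -205;  16·m + 7·c = -40.
(Σt·t = 140, Σt = 16, Σ1 = 7, Σt·s = -205, Σs = -40.)
Δ = 140·7 − 16² = 724.
m = ((-205)·7 − 16·(-40))/724 = -795/724; c = (140·(-40) − 16·(-205))/724 = -580/181.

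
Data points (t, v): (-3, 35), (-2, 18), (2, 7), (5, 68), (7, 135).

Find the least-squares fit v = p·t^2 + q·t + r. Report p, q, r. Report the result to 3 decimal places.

p = 3.087, q = -2.289, r = 0.531

MᵀM·[p, q, r]ᵀ = Mᵀv reads: 3139·p + 441·q + 91·r = 8730;  441·p + 91·q + 9·r = 1158;  91·p + 9·q + 5·r = 263.
Solving the 3×3 system (Gaussian elimination) gives p = 5977/1936, q = -4431/1936, r = 257/484.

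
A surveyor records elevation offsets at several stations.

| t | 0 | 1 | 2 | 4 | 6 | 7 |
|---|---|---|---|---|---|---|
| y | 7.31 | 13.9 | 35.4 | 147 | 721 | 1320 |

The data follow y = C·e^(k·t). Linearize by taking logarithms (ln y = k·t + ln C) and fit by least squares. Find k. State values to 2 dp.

k = 0.75

Linearized form: ln y = k·t + ln C. From the 6 transformed points,
Σt = 20.0000, Σ(t)² = 106.0000, Σln y = 26.9443, Σt·ln y = 119.5086.
Equations: 106.0000·k + 20.0000·ln C = 119.5086;  20.0000·k + 6·ln C = 26.9443.
Δ = 106.0000·6 − (20.0000)² = 236.0000; k = (119.5086·6 − 20.0000·26.9443)/236.0000 = 0.75494, ln C = (106.0000·26.9443 − 20.0000·119.5086)/236.0000 = 1.97426.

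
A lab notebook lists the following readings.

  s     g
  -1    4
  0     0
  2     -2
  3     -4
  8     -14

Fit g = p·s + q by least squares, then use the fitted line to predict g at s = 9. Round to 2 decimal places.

ĝ = -15.76

Normal-equation sums: Σs·s = 78, Σs = 12, Σ1 = 5.
Right-hand side: Σs·g = -132, Σg = -16.
Determinant 78·5 − 12² = 246.
p = ((-132)·5 − 12·(-16))/246 = -78/41; q = (78·(-16) − 12·(-132))/246 = 56/41.
At s = 9: ĝ = (-78/41)·(9) + (56/41)·(1) = -646/41.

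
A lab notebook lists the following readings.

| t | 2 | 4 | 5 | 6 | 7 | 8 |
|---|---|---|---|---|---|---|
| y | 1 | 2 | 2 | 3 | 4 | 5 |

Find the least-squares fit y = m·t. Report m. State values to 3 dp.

From the data, Σt·t = 194.
And Σt·y = 106.
Normal equations: [[194]]·[m]ᵀ = [106]ᵀ.
Hence m = 106 / 194 ≈ 0.546392.

m = 0.546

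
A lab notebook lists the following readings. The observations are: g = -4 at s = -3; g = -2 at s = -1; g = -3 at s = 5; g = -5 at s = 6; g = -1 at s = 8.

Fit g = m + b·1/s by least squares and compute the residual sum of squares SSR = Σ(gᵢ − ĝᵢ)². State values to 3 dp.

Normal-equation sums: Σ1 = 5, Σ1/s = -101/120, Σ1/s·1/s = 17201/14400.
And Σg = -15, Σ1/s·g = 71/40.
So AᵀA·[m, b]ᵀ = Aᵀg: [[5, -101/120]; [-101/120, 17201/14400]]·[m, b]ᵀ = [-15, 71/40]ᵀ.
Δ = 5·(17201/14400) − (-101/120)² = 6317/1200.
m = ((-15)·(17201/14400) − (-101/120)·(71/40))/(6317/1200) = -39417/12634; b = (5·(71/40) − (-101/120)·(-15))/(6317/1200) = -4500/6317.
Residuals: -14119/12634, 5149/12634, 3315/12634, -22253/12634, 13954/6317; SSR = 59795/6317.

SSR = 9.466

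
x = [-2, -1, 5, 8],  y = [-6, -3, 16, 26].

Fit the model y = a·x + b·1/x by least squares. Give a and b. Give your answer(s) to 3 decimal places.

With design matrix A, AᵀA = [[94, 4]; [4, 2089/1600]] and Aᵀy = [303, 249/20]ᵀ.
Eliminating b: (2089/1600)·(row 1) − 4·(row 2) gives (85383/800)·a = (2089/1600)·303 − 4·(249/20) = 553287/1600, so a = 184429/56922.
Then b = ((249/20) − 4·(184429/56922))/(2089/1600) = -11120/28461.

a = 3.240, b = -0.391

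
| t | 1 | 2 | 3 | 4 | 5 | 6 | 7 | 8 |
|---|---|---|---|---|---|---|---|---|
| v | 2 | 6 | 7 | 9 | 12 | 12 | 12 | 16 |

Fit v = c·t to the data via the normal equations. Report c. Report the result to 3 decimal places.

Normal-equation sums: Σt·t = 204.
And Σt·v = 415.
So XᵀX·[c]ᵀ = Xᵀv: [[204]]·[c]ᵀ = [415]ᵀ.
Hence c = 415 / 204 ≈ 2.03431.

c = 2.034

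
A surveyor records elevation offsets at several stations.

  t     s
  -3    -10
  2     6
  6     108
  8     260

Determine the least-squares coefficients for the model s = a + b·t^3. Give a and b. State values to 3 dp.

Entries of XᵀX: Σ1 = 4, Σt^3 = 709, Σt^3·t^3 = 309593.
For Xᵀs: Σs = 364, Σt^3·s = 156766.
XᵀX·[a, b]ᵀ = Xᵀs becomes [[4, 709]; [709, 309593]]·[a, b]ᵀ = [364, 156766]ᵀ.
det = 4·309593 − 709² = 735691.
a = (364·309593 − 709·156766)/735691 = 1544758/735691; b = (4·156766 − 709·364)/735691 = 368988/735691.

a = 2.100, b = 0.502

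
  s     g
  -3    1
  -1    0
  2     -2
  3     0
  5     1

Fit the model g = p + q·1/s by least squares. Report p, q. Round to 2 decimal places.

The normal equations are: 5·p + (-3/10)·q = 0;  (-3/10)·p + (1361/900)·q = -17/15.
(Σ1 = 5, Σ1/s = -3/10, Σ1/s·1/s = 1361/900, Σg = 0, Σ1/s·g = -17/15.)
Eliminating q: (1361/900)·(row 1) − (-3/10)·(row 2) gives (1681/225)·p = (1361/900)·0 − (-3/10)·(-17/15) = -17/50, so p = -153/3362.
Then q = ((-17/15) − (-3/10)·(-153/3362))/(1361/900) = -1275/1681.

p = -0.05, q = -0.76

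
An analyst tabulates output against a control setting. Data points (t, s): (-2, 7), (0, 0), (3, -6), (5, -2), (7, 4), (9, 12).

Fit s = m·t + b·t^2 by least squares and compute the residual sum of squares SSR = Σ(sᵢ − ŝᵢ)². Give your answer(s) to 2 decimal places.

SSR = 4.41

The normal system MᵀM·[m, b]ᵀ = Mᵀs is [[168, 1216]; [1216, 9684]]·[m, b]ᵀ = [94, 1092]ᵀ.
Determinant 168·9684 − 1216² = 148256.
m = (94·9684 − 1216·1092)/148256 = -52197/18532; b = (168·1092 − 1216·94)/148256 = 2161/4633.
Residuals: -4623/9266, 0, -32397/18532, 7821/18532, 15951/18532, -8007/18532; SSR = 40869/9266.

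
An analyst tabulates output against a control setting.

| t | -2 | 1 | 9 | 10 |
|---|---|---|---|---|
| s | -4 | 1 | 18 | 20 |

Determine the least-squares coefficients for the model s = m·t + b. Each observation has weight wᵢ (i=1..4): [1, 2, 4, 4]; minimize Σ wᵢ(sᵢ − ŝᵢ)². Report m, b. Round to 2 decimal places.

Compute the Gram sums: Σwᵢ·t·t = 730, Σwᵢ·t = 76, Σwᵢ·1 = 11.
For XᵀWs: Σwᵢ·t·s = 1458, Σwᵢ·s = 150.
Normal equations: [[730, 76]; [76, 11]]·[m, b]ᵀ = [1458, 150]ᵀ.
Eliminating b: 11·(row 1) − 76·(row 2) gives 2254·m = 11·1458 − 76·150 = 4638, so m = 2319/1127.
Then b = (150 − 76·(2319/1127))/11 = -654/1127.

m = 2.06, b = -0.58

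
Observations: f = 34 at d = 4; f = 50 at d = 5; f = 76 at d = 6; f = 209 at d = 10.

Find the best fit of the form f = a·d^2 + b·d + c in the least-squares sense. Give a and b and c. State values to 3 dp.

Entries of XᵀX: Σd^2·d^2 = 12177, Σd^2·d = 1405, Σd^2 = 177, Σd·d = 177, Σd = 25, Σ1 = 4.
Moment sums: Σd^2·f = 25430, Σd·f = 2932, Σf = 369.
XᵀX·[a, b, c]ᵀ = Xᵀf becomes [[12177, 1405, 177]; [1405, 177, 25]; [177, 25, 4]]·[a, b, c]ᵀ = [25430, 2932, 369]ᵀ.
Solving the 3×3 system (Gaussian elimination) gives a = 3837/1804, b = -841/1804, c = 472/451.

a = 2.127, b = -0.466, c = 1.047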